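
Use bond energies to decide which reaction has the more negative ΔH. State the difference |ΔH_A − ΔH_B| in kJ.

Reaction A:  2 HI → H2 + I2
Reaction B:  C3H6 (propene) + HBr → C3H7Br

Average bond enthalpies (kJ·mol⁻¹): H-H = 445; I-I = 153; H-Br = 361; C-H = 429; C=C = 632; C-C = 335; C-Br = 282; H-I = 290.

Reaction A:
  Bonds broken (reactants):
    H-I: 2 × 290 = 580
    Σ(broken) = 580 kJ
  Bonds formed (products):
    H-H: 1 × 445 = 445
    I-I: 1 × 153 = 153
    Σ(formed) = 598 kJ
  ΔH_A = 580 − 598 = −18 kJ
Reaction B:
  Bonds broken (reactants):
    C-C: 1 × 335 = 335
    C-H: 6 × 429 = 2574
    C=C: 1 × 632 = 632
    H-Br: 1 × 361 = 361
    Σ(broken) = 3902 kJ
  Bonds formed (products):
    C-Br: 1 × 282 = 282
    C-C: 2 × 335 = 670
    C-H: 7 × 429 = 3003
    Σ(formed) = 3955 kJ
  ΔH_B = 3902 − 3955 = −53 kJ
ΔH_A − ΔH_B = +35 kJ, so reaction B has the more negative ΔH; |ΔH_A − ΔH_B| = 35 kJ.

Reaction B, by 35 kJ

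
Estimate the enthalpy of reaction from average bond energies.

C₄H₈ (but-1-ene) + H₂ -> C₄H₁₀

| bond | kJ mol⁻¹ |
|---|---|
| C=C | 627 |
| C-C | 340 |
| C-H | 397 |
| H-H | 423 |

ΔH ≈ −84 kJ

Bonds broken (reactants):
  C-C: 2 × 340 = 680
  C-H: 8 × 397 = 3176
  C=C: 1 × 627 = 627
  H-H: 1 × 423 = 423
  Σ(broken) = 4906 kJ
Bonds formed (products):
  C-C: 3 × 340 = 1020
  C-H: 10 × 397 = 3970
  Σ(formed) = 4990 kJ
ΔH = Σ(broken) − Σ(formed) = 4906 − 4990 = −84 kJ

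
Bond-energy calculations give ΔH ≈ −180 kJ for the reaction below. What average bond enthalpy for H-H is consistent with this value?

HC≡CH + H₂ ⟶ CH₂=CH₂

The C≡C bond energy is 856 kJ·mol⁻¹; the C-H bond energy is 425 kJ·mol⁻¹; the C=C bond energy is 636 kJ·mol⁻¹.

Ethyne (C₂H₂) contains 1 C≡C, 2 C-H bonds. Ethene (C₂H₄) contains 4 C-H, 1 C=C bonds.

Let D be the H-H bond energy.
Σ(broken) = 1×856 + 2×425 + 1×D = 1706 + D
Σ(formed) = 4×425 + 1×636 = 2336
ΔH = Σ(broken) − Σ(formed) = (1706 + D) − (2336) = −630 + D
Setting this equal to −180 kJ gives D = 450 kJ/mol.

D(H-H) ≈ 450 kJ/mol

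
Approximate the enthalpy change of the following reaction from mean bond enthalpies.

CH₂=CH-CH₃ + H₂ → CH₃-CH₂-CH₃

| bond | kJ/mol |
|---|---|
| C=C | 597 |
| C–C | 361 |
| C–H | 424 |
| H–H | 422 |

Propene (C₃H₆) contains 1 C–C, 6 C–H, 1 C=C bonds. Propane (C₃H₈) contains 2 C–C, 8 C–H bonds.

ΔH ≈ −190 kJ

Bonds broken (reactants):
  C–C: 1 × 361 = 361
  C–H: 6 × 424 = 2544
  C=C: 1 × 597 = 597
  H–H: 1 × 422 = 422
  Σ(broken) = 3924 kJ
Bonds formed (products):
  C–C: 2 × 361 = 722
  C–H: 8 × 424 = 3392
  Σ(formed) = 4114 kJ
ΔH = Σ(broken) − Σ(formed) = 3924 − 4114 = −190 kJ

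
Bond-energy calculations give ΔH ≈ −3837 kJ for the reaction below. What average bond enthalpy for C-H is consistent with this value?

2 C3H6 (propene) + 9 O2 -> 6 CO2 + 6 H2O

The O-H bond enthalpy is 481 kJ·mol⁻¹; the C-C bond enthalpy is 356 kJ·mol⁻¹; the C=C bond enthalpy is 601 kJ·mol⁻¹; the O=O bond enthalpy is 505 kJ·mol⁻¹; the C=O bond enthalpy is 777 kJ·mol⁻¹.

D(C-H) ≈ 400 kJ/mol

Let D be the C-H bond energy.
Σ(broken) = 2×356 + 12×D + 2×601 + 9×505 = 6459 + 12D
Σ(formed) = 12×777 + 12×481 = 15096
ΔH = Σ(broken) − Σ(formed) = (6459 + 12D) − (15096) = −8637 + 12D
Setting this equal to −3837 kJ gives 12D = 4800, so D = 400 kJ/mol.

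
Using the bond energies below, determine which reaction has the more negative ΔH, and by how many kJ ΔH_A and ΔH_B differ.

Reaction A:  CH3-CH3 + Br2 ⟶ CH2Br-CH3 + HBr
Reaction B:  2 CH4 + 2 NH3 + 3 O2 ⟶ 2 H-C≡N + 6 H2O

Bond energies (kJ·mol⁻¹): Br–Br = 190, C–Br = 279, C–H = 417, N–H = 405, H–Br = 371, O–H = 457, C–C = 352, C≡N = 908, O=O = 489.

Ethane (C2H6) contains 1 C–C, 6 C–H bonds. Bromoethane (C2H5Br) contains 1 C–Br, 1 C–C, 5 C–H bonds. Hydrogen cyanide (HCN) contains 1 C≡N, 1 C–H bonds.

Reaction A:
  Bonds broken (reactants):
    Br–Br: 1 × 190 = 190
    C–C: 1 × 352 = 352
    C–H: 6 × 417 = 2502
    Σ(broken) = 3044 kJ
  Bonds formed (products):
    C–Br: 1 × 279 = 279
    C–C: 1 × 352 = 352
    C–H: 5 × 417 = 2085
    H–Br: 1 × 371 = 371
    Σ(formed) = 3087 kJ
  ΔH_A = 3044 − 3087 = −43 kJ
Reaction B:
  Bonds broken (reactants):
    C–H: 8 × 417 = 3336
    N–H: 6 × 405 = 2430
    O=O: 3 × 489 = 1467
    Σ(broken) = 7233 kJ
  Bonds formed (products):
    C≡N: 2 × 908 = 1816
    C–H: 2 × 417 = 834
    O–H: 12 × 457 = 5484
    Σ(formed) = 8134 kJ
  ΔH_B = 7233 − 8134 = −901 kJ
ΔH_A − ΔH_B = +858 kJ, so reaction B has the more negative ΔH; |ΔH_A − ΔH_B| = 858 kJ.

Reaction B, by 858 kJ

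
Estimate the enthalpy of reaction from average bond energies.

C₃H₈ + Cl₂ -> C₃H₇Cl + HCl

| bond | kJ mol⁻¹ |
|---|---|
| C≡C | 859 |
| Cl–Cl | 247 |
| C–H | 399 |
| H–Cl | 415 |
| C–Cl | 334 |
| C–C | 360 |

ΔH ≈ −103 kJ

Bonds broken (reactants):
  C–C: 2 × 360 = 720
  C–H: 8 × 399 = 3192
  Cl–Cl: 1 × 247 = 247
  Σ(broken) = 4159 kJ
Bonds formed (products):
  C–C: 2 × 360 = 720
  C–Cl: 1 × 334 = 334
  C–H: 7 × 399 = 2793
  H–Cl: 1 × 415 = 415
  Σ(formed) = 4262 kJ
ΔH = Σ(broken) − Σ(formed) = 4159 − 4262 = −103 kJ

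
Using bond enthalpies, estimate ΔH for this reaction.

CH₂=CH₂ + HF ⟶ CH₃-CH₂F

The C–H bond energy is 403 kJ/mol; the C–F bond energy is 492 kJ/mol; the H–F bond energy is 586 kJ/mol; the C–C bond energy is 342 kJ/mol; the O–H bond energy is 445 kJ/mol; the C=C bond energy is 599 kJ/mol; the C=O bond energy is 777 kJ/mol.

Bonds broken (reactants):
  C–H: 4 × 403 = 1612
  C=C: 1 × 599 = 599
  H–F: 1 × 586 = 586
  Σ(broken) = 2797 kJ
Bonds formed (products):
  C–C: 1 × 342 = 342
  C–F: 1 × 492 = 492
  C–H: 5 × 403 = 2015
  Σ(formed) = 2849 kJ
ΔH = Σ(broken) − Σ(formed) = 2797 − 2849 = −52 kJ

ΔH ≈ −52 kJ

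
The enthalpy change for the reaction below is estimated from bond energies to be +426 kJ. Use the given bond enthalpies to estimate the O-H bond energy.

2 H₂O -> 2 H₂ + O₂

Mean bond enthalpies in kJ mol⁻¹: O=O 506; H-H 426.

Let D be the O-H bond energy.
Σ(broken) = 4×D = 4D
Σ(formed) = 2×426 + 1×506 = 1358
ΔH = Σ(broken) − Σ(formed) = (4D) − (1358) = −1358 + 4D
Setting this equal to +426 kJ gives 4D = 1784, so D = 446 kJ/mol.

D(O-H) ≈ 446 kJ/mol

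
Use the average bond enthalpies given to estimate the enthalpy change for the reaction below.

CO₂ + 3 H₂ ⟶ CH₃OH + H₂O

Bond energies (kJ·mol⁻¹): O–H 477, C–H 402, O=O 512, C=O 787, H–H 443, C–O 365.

Bonds broken (reactants):
  C=O: 2 × 787 = 1574
  H–H: 3 × 443 = 1329
  Σ(broken) = 2903 kJ
Bonds formed (products):
  C–H: 3 × 402 = 1206
  C–O: 1 × 365 = 365
  O–H: 3 × 477 = 1431
  Σ(formed) = 3002 kJ
ΔH = Σ(broken) − Σ(formed) = 2903 − 3002 = −99 kJ

ΔH ≈ −99 kJ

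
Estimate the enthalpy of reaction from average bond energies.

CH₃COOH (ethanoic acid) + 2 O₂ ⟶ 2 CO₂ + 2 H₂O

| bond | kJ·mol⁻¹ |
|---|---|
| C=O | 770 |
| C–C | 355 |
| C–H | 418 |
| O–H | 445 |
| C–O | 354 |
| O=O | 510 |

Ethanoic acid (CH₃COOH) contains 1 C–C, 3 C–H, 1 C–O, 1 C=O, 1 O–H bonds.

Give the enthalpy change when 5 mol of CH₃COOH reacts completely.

Bonds broken (reactants):
  C–C: 1 × 355 = 355
  C–H: 3 × 418 = 1254
  C–O: 1 × 354 = 354
  C=O: 1 × 770 = 770
  O–H: 1 × 445 = 445
  O=O: 2 × 510 = 1020
  Σ(broken) = 4198 kJ
Bonds formed (products):
  C=O: 4 × 770 = 3080
  O–H: 4 × 445 = 1780
  Σ(formed) = 4860 kJ
ΔH = Σ(broken) − Σ(formed) = 4198 − 4860 = −662 kJ
For 5× the reaction as written: 5 × (−662) = −3310 kJ

ΔH = −3310 kJ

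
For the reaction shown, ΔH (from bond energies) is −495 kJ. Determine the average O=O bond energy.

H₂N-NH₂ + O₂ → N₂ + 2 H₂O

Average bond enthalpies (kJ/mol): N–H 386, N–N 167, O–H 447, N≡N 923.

D(O=O) ≈ 505 kJ/mol

Let D be the O=O bond energy.
Σ(broken) = 4×386 + 1×167 + 1×D = 1711 + D
Σ(formed) = 1×923 + 4×447 = 2711
ΔH = Σ(broken) − Σ(formed) = (1711 + D) − (2711) = −1000 + D
Setting this equal to −495 kJ gives D = 505 kJ/mol.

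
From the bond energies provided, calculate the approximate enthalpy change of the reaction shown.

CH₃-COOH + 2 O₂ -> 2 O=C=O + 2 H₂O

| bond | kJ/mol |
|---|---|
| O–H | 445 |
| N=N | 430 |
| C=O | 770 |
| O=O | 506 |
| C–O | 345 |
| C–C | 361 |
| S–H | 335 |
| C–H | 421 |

Bonds broken (reactants):
  C–C: 1 × 361 = 361
  C–H: 3 × 421 = 1263
  C–O: 1 × 345 = 345
  C=O: 1 × 770 = 770
  O–H: 1 × 445 = 445
  O=O: 2 × 506 = 1012
  Σ(broken) = 4196 kJ
Bonds formed (products):
  C=O: 4 × 770 = 3080
  O–H: 4 × 445 = 1780
  Σ(formed) = 4860 kJ
ΔH = Σ(broken) − Σ(formed) = 4196 − 4860 = −664 kJ

ΔH ≈ −664 kJ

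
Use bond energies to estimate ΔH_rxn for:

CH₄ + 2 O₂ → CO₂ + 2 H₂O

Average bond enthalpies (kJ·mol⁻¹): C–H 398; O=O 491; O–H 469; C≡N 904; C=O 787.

Bonds broken (reactants):
  C–H: 4 × 398 = 1592
  O=O: 2 × 491 = 982
  Σ(broken) = 2574 kJ
Bonds formed (products):
  C=O: 2 × 787 = 1574
  O–H: 4 × 469 = 1876
  Σ(formed) = 3450 kJ
ΔH = Σ(broken) − Σ(formed) = 2574 − 3450 = −876 kJ

ΔH ≈ −876 kJ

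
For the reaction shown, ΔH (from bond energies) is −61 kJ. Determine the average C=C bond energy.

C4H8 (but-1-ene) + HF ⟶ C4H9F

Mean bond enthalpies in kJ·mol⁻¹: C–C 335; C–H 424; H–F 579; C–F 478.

Let D be the C=C bond energy.
Σ(broken) = 2×335 + 8×424 + 1×D + 1×579 = 4641 + D
Σ(formed) = 3×335 + 1×478 + 9×424 = 5299
ΔH = Σ(broken) − Σ(formed) = (4641 + D) − (5299) = −658 + D
Setting this equal to −61 kJ gives D = 597 kJ/mol.

D(C=C) ≈ 597 kJ/mol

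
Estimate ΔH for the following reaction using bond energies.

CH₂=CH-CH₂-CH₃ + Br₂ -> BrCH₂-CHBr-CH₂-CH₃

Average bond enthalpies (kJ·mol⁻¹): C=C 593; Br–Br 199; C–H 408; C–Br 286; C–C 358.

Bonds broken (reactants):
  Br–Br: 1 × 199 = 199
  C–C: 2 × 358 = 716
  C–H: 8 × 408 = 3264
  C=C: 1 × 593 = 593
  Σ(broken) = 4772 kJ
Bonds formed (products):
  C–Br: 2 × 286 = 572
  C–C: 3 × 358 = 1074
  C–H: 8 × 408 = 3264
  Σ(formed) = 4910 kJ
ΔH = Σ(broken) − Σ(formed) = 4772 − 4910 = −138 kJ

ΔH ≈ −138 kJ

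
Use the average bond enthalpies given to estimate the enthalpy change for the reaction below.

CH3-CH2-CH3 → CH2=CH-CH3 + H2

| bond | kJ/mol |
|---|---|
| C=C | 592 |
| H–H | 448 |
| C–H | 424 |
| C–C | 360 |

Bonds broken (reactants):
  C–C: 2 × 360 = 720
  C–H: 8 × 424 = 3392
  Σ(broken) = 4112 kJ
Bonds formed (products):
  C–C: 1 × 360 = 360
  C–H: 6 × 424 = 2544
  C=C: 1 × 592 = 592
  H–H: 1 × 448 = 448
  Σ(formed) = 3944 kJ
ΔH = Σ(broken) − Σ(formed) = 4112 − 3944 = +168 kJ

ΔH ≈ +168 kJ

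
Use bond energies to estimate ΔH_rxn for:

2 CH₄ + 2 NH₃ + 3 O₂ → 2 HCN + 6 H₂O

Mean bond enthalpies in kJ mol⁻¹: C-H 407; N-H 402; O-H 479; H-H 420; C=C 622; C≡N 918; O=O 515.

Bonds broken (reactants):
  C-H: 8 × 407 = 3256
  N-H: 6 × 402 = 2412
  O=O: 3 × 515 = 1545
  Σ(broken) = 7213 kJ
Bonds formed (products):
  C≡N: 2 × 918 = 1836
  C-H: 2 × 407 = 814
  O-H: 12 × 479 = 5748
  Σ(formed) = 8398 kJ
ΔH = Σ(broken) − Σ(formed) = 7213 − 8398 = −1185 kJ

ΔH ≈ −1185 kJ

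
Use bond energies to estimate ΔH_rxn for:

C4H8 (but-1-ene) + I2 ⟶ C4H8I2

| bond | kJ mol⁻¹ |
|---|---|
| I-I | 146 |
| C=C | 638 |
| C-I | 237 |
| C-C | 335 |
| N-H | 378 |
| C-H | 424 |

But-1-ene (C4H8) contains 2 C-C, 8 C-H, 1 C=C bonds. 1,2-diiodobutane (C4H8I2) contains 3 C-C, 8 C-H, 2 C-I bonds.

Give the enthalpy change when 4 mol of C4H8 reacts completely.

Bonds broken (reactants):
  C-C: 2 × 335 = 670
  C-H: 8 × 424 = 3392
  C=C: 1 × 638 = 638
  I-I: 1 × 146 = 146
  Σ(broken) = 4846 kJ
Bonds formed (products):
  C-C: 3 × 335 = 1005
  C-H: 8 × 424 = 3392
  C-I: 2 × 237 = 474
  Σ(formed) = 4871 kJ
ΔH = Σ(broken) − Σ(formed) = 4846 − 4871 = −25 kJ
For 4× the reaction as written: 4 × (−25) = −100 kJ

ΔH = −100 kJ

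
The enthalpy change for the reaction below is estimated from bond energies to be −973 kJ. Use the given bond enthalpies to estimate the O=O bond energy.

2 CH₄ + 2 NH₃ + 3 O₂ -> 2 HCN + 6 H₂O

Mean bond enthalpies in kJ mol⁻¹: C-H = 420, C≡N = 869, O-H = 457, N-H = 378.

D(O=O) ≈ 487 kJ/mol

Let D be the O=O bond energy.
Σ(broken) = 8×420 + 6×378 + 3×D = 5628 + 3D
Σ(formed) = 2×869 + 2×420 + 12×457 = 8062
ΔH = Σ(broken) − Σ(formed) = (5628 + 3D) − (8062) = −2434 + 3D
Setting this equal to −973 kJ gives 3D = 1461, so D = 487 kJ/mol.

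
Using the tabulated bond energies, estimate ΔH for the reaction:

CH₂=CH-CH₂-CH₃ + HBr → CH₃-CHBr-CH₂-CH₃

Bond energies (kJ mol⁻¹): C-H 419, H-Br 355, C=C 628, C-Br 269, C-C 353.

ΔH ≈ −58 kJ

Bonds broken (reactants):
  C-C: 2 × 353 = 706
  C-H: 8 × 419 = 3352
  C=C: 1 × 628 = 628
  H-Br: 1 × 355 = 355
  Σ(broken) = 5041 kJ
Bonds formed (products):
  C-Br: 1 × 269 = 269
  C-C: 3 × 353 = 1059
  C-H: 9 × 419 = 3771
  Σ(formed) = 5099 kJ
ΔH = Σ(broken) − Σ(formed) = 5041 − 5099 = −58 kJ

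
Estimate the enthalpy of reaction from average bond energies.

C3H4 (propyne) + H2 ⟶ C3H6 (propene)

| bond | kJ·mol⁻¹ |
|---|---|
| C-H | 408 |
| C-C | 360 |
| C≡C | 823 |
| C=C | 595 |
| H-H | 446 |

ΔH ≈ −142 kJ

Bonds broken (reactants):
  C≡C: 1 × 823 = 823
  C-C: 1 × 360 = 360
  C-H: 4 × 408 = 1632
  H-H: 1 × 446 = 446
  Σ(broken) = 3261 kJ
Bonds formed (products):
  C-C: 1 × 360 = 360
  C-H: 6 × 408 = 2448
  C=C: 1 × 595 = 595
  Σ(formed) = 3403 kJ
ΔH = Σ(broken) − Σ(formed) = 3261 − 3403 = −142 kJ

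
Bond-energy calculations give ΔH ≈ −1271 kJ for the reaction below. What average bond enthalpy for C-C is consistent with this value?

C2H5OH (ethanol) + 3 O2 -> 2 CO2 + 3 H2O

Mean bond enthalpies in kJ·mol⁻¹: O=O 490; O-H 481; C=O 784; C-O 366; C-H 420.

D(C-C) ≈ 334 kJ/mol

Let D be the C-C bond energy.
Σ(broken) = 1×D + 5×420 + 1×366 + 1×481 + 3×490 = 4417 + D
Σ(formed) = 4×784 + 6×481 = 6022
ΔH = Σ(broken) − Σ(formed) = (4417 + D) − (6022) = −1605 + D
Setting this equal to −1271 kJ gives D = 334 kJ/mol.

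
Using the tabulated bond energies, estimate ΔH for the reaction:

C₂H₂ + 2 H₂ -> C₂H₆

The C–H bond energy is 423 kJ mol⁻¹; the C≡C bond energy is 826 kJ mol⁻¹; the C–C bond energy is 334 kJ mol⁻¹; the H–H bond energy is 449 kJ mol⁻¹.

ΔH ≈ −302 kJ

Bonds broken (reactants):
  C≡C: 1 × 826 = 826
  C–H: 2 × 423 = 846
  H–H: 2 × 449 = 898
  Σ(broken) = 2570 kJ
Bonds formed (products):
  C–C: 1 × 334 = 334
  C–H: 6 × 423 = 2538
  Σ(formed) = 2872 kJ
ΔH = Σ(broken) − Σ(formed) = 2570 − 2872 = −302 kJ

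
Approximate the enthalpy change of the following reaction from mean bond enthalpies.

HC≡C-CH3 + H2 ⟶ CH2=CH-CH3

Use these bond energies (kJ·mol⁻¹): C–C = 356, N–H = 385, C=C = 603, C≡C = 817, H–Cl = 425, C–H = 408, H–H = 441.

Bonds broken (reactants):
  C≡C: 1 × 817 = 817
  C–C: 1 × 356 = 356
  C–H: 4 × 408 = 1632
  H–H: 1 × 441 = 441
  Σ(broken) = 3246 kJ
Bonds formed (products):
  C–C: 1 × 356 = 356
  C–H: 6 × 408 = 2448
  C=C: 1 × 603 = 603
  Σ(formed) = 3407 kJ
ΔH = Σ(broken) − Σ(formed) = 3246 − 3407 = −161 kJ

ΔH ≈ −161 kJ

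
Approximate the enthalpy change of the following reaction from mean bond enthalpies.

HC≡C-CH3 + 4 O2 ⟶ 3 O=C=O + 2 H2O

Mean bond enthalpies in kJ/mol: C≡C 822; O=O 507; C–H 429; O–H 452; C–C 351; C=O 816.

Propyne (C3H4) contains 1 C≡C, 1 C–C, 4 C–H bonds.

Bonds broken (reactants):
  C≡C: 1 × 822 = 822
  C–C: 1 × 351 = 351
  C–H: 4 × 429 = 1716
  O=O: 4 × 507 = 2028
  Σ(broken) = 4917 kJ
Bonds formed (products):
  C=O: 6 × 816 = 4896
  O–H: 4 × 452 = 1808
  Σ(formed) = 6704 kJ
ΔH = Σ(broken) − Σ(formed) = 4917 − 6704 = −1787 kJ

ΔH ≈ −1787 kJ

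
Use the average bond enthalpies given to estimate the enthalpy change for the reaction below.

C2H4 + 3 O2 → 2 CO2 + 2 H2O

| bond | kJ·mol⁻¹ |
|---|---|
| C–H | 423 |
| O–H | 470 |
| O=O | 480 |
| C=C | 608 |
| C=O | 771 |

ΔH ≈ −1224 kJ

Bonds broken (reactants):
  C–H: 4 × 423 = 1692
  C=C: 1 × 608 = 608
  O=O: 3 × 480 = 1440
  Σ(broken) = 3740 kJ
Bonds formed (products):
  C=O: 4 × 771 = 3084
  O–H: 4 × 470 = 1880
  Σ(formed) = 4964 kJ
ΔH = Σ(broken) − Σ(formed) = 3740 − 4964 = −1224 kJ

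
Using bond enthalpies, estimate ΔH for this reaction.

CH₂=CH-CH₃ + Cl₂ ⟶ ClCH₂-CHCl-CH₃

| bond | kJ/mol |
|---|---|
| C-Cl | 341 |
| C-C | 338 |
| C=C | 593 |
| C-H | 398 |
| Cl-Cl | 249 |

Bonds broken (reactants):
  C-C: 1 × 338 = 338
  C-H: 6 × 398 = 2388
  C=C: 1 × 593 = 593
  Cl-Cl: 1 × 249 = 249
  Σ(broken) = 3568 kJ
Bonds formed (products):
  C-C: 2 × 338 = 676
  C-Cl: 2 × 341 = 682
  C-H: 6 × 398 = 2388
  Σ(formed) = 3746 kJ
ΔH = Σ(broken) − Σ(formed) = 3568 − 3746 = −178 kJ

ΔH ≈ −178 kJ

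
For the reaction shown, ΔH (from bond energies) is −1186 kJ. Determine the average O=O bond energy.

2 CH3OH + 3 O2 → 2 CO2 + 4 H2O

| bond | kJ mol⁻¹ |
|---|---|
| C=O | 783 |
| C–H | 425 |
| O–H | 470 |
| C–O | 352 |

Let D be the O=O bond energy.
Σ(broken) = 6×425 + 2×352 + 2×470 + 3×D = 4194 + 3D
Σ(formed) = 4×783 + 8×470 = 6892
ΔH = Σ(broken) − Σ(formed) = (4194 + 3D) − (6892) = −2698 + 3D
Setting this equal to −1186 kJ gives 3D = 1512, so D = 504 kJ/mol.

D(O=O) ≈ 504 kJ/mol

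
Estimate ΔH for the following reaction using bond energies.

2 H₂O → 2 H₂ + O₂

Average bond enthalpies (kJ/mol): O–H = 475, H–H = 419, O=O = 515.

Bonds broken (reactants):
  O–H: 4 × 475 = 1900
  Σ(broken) = 1900 kJ
Bonds formed (products):
  H–H: 2 × 419 = 838
  O=O: 1 × 515 = 515
  Σ(formed) = 1353 kJ
ΔH = Σ(broken) − Σ(formed) = 1900 − 1353 = +547 kJ

ΔH ≈ +547 kJ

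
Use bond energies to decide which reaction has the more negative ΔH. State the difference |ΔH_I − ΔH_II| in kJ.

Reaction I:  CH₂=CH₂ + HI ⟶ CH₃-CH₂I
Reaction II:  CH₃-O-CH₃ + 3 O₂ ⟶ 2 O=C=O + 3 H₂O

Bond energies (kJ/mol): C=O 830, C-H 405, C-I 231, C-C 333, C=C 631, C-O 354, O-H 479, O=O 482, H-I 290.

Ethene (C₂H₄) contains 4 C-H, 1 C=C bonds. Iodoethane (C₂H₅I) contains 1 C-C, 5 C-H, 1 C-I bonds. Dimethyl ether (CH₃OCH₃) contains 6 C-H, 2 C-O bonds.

Reaction II, by 1562 kJ

Reaction I:
  Bonds broken (reactants):
    C-H: 4 × 405 = 1620
    C=C: 1 × 631 = 631
    H-I: 1 × 290 = 290
    Σ(broken) = 2541 kJ
  Bonds formed (products):
    C-C: 1 × 333 = 333
    C-H: 5 × 405 = 2025
    C-I: 1 × 231 = 231
    Σ(formed) = 2589 kJ
  ΔH_I = 2541 − 2589 = −48 kJ
Reaction II:
  Bonds broken (reactants):
    C-H: 6 × 405 = 2430
    C-O: 2 × 354 = 708
    O=O: 3 × 482 = 1446
    Σ(broken) = 4584 kJ
  Bonds formed (products):
    C=O: 4 × 830 = 3320
    O-H: 6 × 479 = 2874
    Σ(formed) = 6194 kJ
  ΔH_II = 4584 − 6194 = −1610 kJ
ΔH_I − ΔH_II = +1562 kJ, so reaction II has the more negative ΔH; |ΔH_I − ΔH_II| = 1562 kJ.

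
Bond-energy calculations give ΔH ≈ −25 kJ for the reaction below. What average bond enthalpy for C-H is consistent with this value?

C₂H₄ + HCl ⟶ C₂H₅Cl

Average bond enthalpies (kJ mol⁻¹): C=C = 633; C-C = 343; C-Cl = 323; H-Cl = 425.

Let D be the C-H bond energy.
Σ(broken) = 4×D + 1×633 + 1×425 = 1058 + 4D
Σ(formed) = 1×343 + 1×323 + 5×D = 666 + 5D
ΔH = Σ(broken) − Σ(formed) = (1058 + 4D) − (666 + 5D) = +392 − D
Setting this equal to −25 kJ gives D = 417 kJ/mol.

D(C-H) ≈ 417 kJ/mol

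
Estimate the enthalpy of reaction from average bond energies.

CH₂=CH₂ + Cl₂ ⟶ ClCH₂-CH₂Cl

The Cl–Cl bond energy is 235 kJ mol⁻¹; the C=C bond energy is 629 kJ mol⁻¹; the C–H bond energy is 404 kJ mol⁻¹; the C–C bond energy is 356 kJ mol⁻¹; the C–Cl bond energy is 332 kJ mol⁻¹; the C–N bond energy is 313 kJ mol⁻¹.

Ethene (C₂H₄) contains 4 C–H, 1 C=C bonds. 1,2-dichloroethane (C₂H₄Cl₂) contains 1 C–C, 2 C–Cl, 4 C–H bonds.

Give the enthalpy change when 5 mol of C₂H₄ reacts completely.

ΔH = −780 kJ

Bonds broken (reactants):
  C–H: 4 × 404 = 1616
  C=C: 1 × 629 = 629
  Cl–Cl: 1 × 235 = 235
  Σ(broken) = 2480 kJ
Bonds formed (products):
  C–C: 1 × 356 = 356
  C–Cl: 2 × 332 = 664
  C–H: 4 × 404 = 1616
  Σ(formed) = 2636 kJ
ΔH = Σ(broken) − Σ(formed) = 2480 − 2636 = −156 kJ
For 5× the reaction as written: 5 × (−156) = −780 kJ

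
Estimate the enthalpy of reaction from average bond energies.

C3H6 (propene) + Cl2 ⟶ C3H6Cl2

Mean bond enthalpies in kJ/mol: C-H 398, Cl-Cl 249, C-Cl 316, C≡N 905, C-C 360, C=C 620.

ΔH ≈ −123 kJ

Bonds broken (reactants):
  C-C: 1 × 360 = 360
  C-H: 6 × 398 = 2388
  C=C: 1 × 620 = 620
  Cl-Cl: 1 × 249 = 249
  Σ(broken) = 3617 kJ
Bonds formed (products):
  C-C: 2 × 360 = 720
  C-Cl: 2 × 316 = 632
  C-H: 6 × 398 = 2388
  Σ(formed) = 3740 kJ
ΔH = Σ(broken) − Σ(formed) = 3617 − 3740 = −123 kJ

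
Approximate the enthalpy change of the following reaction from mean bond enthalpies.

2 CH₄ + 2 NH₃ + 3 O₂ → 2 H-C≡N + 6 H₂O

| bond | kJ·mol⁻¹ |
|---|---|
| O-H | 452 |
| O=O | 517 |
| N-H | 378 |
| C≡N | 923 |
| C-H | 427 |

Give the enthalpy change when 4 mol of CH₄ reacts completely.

ΔH = −1778 kJ

Bonds broken (reactants):
  C-H: 8 × 427 = 3416
  N-H: 6 × 378 = 2268
  O=O: 3 × 517 = 1551
  Σ(broken) = 7235 kJ
Bonds formed (products):
  C≡N: 2 × 923 = 1846
  C-H: 2 × 427 = 854
  O-H: 12 × 452 = 5424
  Σ(formed) = 8124 kJ
ΔH = Σ(broken) − Σ(formed) = 7235 − 8124 = −889 kJ
For 2× the reaction as written: 2 × (−889) = −1778 kJ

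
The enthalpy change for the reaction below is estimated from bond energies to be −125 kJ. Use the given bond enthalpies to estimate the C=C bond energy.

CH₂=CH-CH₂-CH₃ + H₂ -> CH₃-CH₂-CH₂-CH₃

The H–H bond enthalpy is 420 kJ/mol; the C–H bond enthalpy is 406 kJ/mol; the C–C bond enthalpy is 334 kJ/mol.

D(C=C) ≈ 601 kJ/mol

Let D be the C=C bond energy.
Σ(broken) = 2×334 + 8×406 + 1×D + 1×420 = 4336 + D
Σ(formed) = 3×334 + 10×406 = 5062
ΔH = Σ(broken) − Σ(formed) = (4336 + D) − (5062) = −726 + D
Setting this equal to −125 kJ gives D = 601 kJ/mol.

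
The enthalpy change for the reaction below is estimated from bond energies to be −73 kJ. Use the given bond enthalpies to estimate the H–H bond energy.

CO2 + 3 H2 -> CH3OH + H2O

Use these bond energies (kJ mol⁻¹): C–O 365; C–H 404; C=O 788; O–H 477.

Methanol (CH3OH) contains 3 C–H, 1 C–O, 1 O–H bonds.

D(H–H) ≈ 453 kJ/mol

Let D be the H–H bond energy.
Σ(broken) = 2×788 + 3×D = 1576 + 3D
Σ(formed) = 3×404 + 1×365 + 3×477 = 3008
ΔH = Σ(broken) − Σ(formed) = (1576 + 3D) − (3008) = −1432 + 3D
Setting this equal to −73 kJ gives 3D = 1359, so D = 453 kJ/mol.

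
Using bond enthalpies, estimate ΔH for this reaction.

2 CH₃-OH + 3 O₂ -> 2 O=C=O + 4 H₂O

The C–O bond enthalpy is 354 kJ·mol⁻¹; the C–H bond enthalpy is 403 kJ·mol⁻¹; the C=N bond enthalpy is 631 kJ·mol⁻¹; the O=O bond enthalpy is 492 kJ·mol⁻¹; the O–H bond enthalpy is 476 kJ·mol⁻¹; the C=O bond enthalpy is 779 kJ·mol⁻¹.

Bonds broken (reactants):
  C–H: 6 × 403 = 2418
  C–O: 2 × 354 = 708
  O–H: 2 × 476 = 952
  O=O: 3 × 492 = 1476
  Σ(broken) = 5554 kJ
Bonds formed (products):
  C=O: 4 × 779 = 3116
  O–H: 8 × 476 = 3808
  Σ(formed) = 6924 kJ
ΔH = Σ(broken) − Σ(formed) = 5554 − 6924 = −1370 kJ

ΔH ≈ −1370 kJ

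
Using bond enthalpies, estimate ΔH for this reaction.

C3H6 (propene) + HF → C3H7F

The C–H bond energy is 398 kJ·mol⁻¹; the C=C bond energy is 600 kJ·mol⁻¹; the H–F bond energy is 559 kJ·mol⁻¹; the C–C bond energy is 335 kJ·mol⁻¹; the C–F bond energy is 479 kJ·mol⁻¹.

ΔH ≈ −53 kJ

Bonds broken (reactants):
  C–C: 1 × 335 = 335
  C–H: 6 × 398 = 2388
  C=C: 1 × 600 = 600
  H–F: 1 × 559 = 559
  Σ(broken) = 3882 kJ
Bonds formed (products):
  C–C: 2 × 335 = 670
  C–F: 1 × 479 = 479
  C–H: 7 × 398 = 2786
  Σ(formed) = 3935 kJ
ΔH = Σ(broken) − Σ(formed) = 3882 − 3935 = −53 kJ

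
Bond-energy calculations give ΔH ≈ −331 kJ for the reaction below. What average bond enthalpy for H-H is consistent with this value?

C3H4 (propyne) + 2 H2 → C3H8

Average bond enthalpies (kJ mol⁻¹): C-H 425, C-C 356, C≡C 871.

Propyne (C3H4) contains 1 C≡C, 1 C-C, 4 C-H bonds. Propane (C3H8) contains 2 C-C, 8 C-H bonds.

D(H-H) ≈ 427 kJ/mol

Let D be the H-H bond energy.
Σ(broken) = 1×871 + 1×356 + 4×425 + 2×D = 2927 + 2D
Σ(formed) = 2×356 + 8×425 = 4112
ΔH = Σ(broken) − Σ(formed) = (2927 + 2D) − (4112) = −1185 + 2D
Setting this equal to −331 kJ gives 2D = 854, so D = 427 kJ/mol.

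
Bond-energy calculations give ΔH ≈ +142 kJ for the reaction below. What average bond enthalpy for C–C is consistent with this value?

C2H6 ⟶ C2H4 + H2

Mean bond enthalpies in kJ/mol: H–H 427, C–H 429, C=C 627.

Let D be the C–C bond energy.
Σ(broken) = 1×D + 6×429 = 2574 + D
Σ(formed) = 4×429 + 1×627 + 1×427 = 2770
ΔH = Σ(broken) − Σ(formed) = (2574 + D) − (2770) = −196 + D
Setting this equal to +142 kJ gives D = 338 kJ/mol.

D(C–C) ≈ 338 kJ/mol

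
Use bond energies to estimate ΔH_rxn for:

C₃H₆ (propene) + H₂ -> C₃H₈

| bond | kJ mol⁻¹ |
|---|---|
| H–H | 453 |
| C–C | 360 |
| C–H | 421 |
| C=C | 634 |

Bonds broken (reactants):
  C–C: 1 × 360 = 360
  C–H: 6 × 421 = 2526
  C=C: 1 × 634 = 634
  H–H: 1 × 453 = 453
  Σ(broken) = 3973 kJ
Bonds formed (products):
  C–C: 2 × 360 = 720
  C–H: 8 × 421 = 3368
  Σ(formed) = 4088 kJ
ΔH = Σ(broken) − Σ(formed) = 3973 − 4088 = −115 kJ

ΔH ≈ −115 kJ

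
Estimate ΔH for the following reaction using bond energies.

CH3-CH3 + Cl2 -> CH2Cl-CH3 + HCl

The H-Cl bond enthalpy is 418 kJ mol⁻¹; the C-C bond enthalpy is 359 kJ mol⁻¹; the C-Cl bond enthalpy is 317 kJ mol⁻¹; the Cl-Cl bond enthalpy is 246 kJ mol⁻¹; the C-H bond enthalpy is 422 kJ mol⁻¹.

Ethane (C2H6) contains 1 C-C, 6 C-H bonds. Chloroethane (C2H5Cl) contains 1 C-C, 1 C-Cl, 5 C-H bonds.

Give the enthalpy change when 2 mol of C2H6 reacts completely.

ΔH = −134 kJ

Bonds broken (reactants):
  C-C: 1 × 359 = 359
  C-H: 6 × 422 = 2532
  Cl-Cl: 1 × 246 = 246
  Σ(broken) = 3137 kJ
Bonds formed (products):
  C-C: 1 × 359 = 359
  C-Cl: 1 × 317 = 317
  C-H: 5 × 422 = 2110
  H-Cl: 1 × 418 = 418
  Σ(formed) = 3204 kJ
ΔH = Σ(broken) − Σ(formed) = 3137 − 3204 = −67 kJ
For 2× the reaction as written: 2 × (−67) = −134 kJ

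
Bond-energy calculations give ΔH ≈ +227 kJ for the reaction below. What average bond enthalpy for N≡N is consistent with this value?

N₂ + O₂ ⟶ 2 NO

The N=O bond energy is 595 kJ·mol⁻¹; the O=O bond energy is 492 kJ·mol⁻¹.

Let D be the N≡N bond energy.
Σ(broken) = 1×D + 1×492 = 492 + D
Σ(formed) = 2×595 = 1190
ΔH = Σ(broken) − Σ(formed) = (492 + D) − (1190) = −698 + D
Setting this equal to +227 kJ gives D = 925 kJ/mol.

D(N≡N) ≈ 925 kJ/mol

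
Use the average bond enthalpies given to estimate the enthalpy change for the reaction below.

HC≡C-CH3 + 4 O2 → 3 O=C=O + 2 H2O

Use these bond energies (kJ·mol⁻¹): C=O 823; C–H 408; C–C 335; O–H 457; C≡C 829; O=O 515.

Bonds broken (reactants):
  C≡C: 1 × 829 = 829
  C–C: 1 × 335 = 335
  C–H: 4 × 408 = 1632
  O=O: 4 × 515 = 2060
  Σ(broken) = 4856 kJ
Bonds formed (products):
  C=O: 6 × 823 = 4938
  O–H: 4 × 457 = 1828
  Σ(formed) = 6766 kJ
ΔH = Σ(broken) − Σ(formed) = 4856 − 6766 = −1910 kJ

ΔH ≈ −1910 kJ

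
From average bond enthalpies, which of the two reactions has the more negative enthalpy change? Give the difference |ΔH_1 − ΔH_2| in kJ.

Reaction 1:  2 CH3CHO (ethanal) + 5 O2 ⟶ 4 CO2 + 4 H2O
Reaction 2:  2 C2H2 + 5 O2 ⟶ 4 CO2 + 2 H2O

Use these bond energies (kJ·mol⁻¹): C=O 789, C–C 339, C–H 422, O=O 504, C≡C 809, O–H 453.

Reaction 1:
  Bonds broken (reactants):
    C–C: 2 × 339 = 678
    C–H: 8 × 422 = 3376
    C=O: 2 × 789 = 1578
    O=O: 5 × 504 = 2520
    Σ(broken) = 8152 kJ
  Bonds formed (products):
    C=O: 8 × 789 = 6312
    O–H: 8 × 453 = 3624
    Σ(formed) = 9936 kJ
  ΔH_1 = 8152 − 9936 = −1784 kJ
Reaction 2:
  Bonds broken (reactants):
    C≡C: 2 × 809 = 1618
    C–H: 4 × 422 = 1688
    O=O: 5 × 504 = 2520
    Σ(broken) = 5826 kJ
  Bonds formed (products):
    C=O: 8 × 789 = 6312
    O–H: 4 × 453 = 1812
    Σ(formed) = 8124 kJ
  ΔH_2 = 5826 − 8124 = −2298 kJ
ΔH_1 − ΔH_2 = +514 kJ, so reaction 2 has the more negative ΔH; |ΔH_1 − ΔH_2| = 514 kJ.

Reaction 2, by 514 kJ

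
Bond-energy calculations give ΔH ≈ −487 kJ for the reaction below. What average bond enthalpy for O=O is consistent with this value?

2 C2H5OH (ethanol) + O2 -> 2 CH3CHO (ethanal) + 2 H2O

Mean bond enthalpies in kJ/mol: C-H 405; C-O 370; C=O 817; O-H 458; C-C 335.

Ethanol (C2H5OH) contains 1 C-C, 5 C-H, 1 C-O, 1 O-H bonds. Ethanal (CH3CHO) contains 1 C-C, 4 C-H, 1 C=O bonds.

Let D be the O=O bond energy.
Σ(broken) = 2×335 + 10×405 + 2×370 + 2×458 + 1×D = 6376 + D
Σ(formed) = 2×335 + 8×405 + 2×817 + 4×458 = 7376
ΔH = Σ(broken) − Σ(formed) = (6376 + D) − (7376) = −1000 + D
Setting this equal to −487 kJ gives D = 513 kJ/mol.

D(O=O) ≈ 513 kJ/mol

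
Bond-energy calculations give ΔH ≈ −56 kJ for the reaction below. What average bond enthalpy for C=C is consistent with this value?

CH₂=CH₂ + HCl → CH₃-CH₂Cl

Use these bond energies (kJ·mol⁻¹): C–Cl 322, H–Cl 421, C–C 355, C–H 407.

D(C=C) ≈ 607 kJ/mol

Let D be the C=C bond energy.
Σ(broken) = 4×407 + 1×D + 1×421 = 2049 + D
Σ(formed) = 1×355 + 1×322 + 5×407 = 2712
ΔH = Σ(broken) − Σ(formed) = (2049 + D) − (2712) = −663 + D
Setting this equal to −56 kJ gives D = 607 kJ/mol.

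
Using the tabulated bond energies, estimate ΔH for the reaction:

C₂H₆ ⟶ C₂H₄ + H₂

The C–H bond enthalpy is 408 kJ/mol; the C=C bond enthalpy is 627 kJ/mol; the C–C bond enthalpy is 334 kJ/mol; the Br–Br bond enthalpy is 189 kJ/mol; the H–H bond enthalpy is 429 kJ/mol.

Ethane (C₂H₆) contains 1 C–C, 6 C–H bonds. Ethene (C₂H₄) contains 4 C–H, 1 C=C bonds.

Bonds broken (reactants):
  C–C: 1 × 334 = 334
  C–H: 6 × 408 = 2448
  Σ(broken) = 2782 kJ
Bonds formed (products):
  C–H: 4 × 408 = 1632
  C=C: 1 × 627 = 627
  H–H: 1 × 429 = 429
  Σ(formed) = 2688 kJ
ΔH = Σ(broken) − Σ(formed) = 2782 − 2688 = +94 kJ

ΔH ≈ +94 kJ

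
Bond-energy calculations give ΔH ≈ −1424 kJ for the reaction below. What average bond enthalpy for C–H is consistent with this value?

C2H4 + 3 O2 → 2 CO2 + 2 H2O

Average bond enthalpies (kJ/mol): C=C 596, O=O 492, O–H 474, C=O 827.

D(C–H) ≈ 427 kJ/mol

Let D be the C–H bond energy.
Σ(broken) = 4×D + 1×596 + 3×492 = 2072 + 4D
Σ(formed) = 4×827 + 4×474 = 5204
ΔH = Σ(broken) − Σ(formed) = (2072 + 4D) − (5204) = −3132 + 4D
Setting this equal to −1424 kJ gives 4D = 1708, so D = 427 kJ/mol.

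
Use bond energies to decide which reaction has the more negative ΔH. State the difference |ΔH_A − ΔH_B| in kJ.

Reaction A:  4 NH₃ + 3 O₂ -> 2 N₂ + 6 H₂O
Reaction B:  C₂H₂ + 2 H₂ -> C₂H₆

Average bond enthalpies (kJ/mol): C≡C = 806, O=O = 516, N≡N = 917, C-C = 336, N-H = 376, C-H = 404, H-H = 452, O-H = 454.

Reaction A:
  Bonds broken (reactants):
    N-H: 12 × 376 = 4512
    O=O: 3 × 516 = 1548
    Σ(broken) = 6060 kJ
  Bonds formed (products):
    N≡N: 2 × 917 = 1834
    O-H: 12 × 454 = 5448
    Σ(formed) = 7282 kJ
  ΔH_A = 6060 − 7282 = −1222 kJ
Reaction B:
  Bonds broken (reactants):
    C≡C: 1 × 806 = 806
    C-H: 2 × 404 = 808
    H-H: 2 × 452 = 904
    Σ(broken) = 2518 kJ
  Bonds formed (products):
    C-C: 1 × 336 = 336
    C-H: 6 × 404 = 2424
    Σ(formed) = 2760 kJ
  ΔH_B = 2518 − 2760 = −242 kJ
ΔH_A − ΔH_B = −980 kJ, so reaction A has the more negative ΔH; |ΔH_A − ΔH_B| = 980 kJ.

Reaction A, by 980 kJ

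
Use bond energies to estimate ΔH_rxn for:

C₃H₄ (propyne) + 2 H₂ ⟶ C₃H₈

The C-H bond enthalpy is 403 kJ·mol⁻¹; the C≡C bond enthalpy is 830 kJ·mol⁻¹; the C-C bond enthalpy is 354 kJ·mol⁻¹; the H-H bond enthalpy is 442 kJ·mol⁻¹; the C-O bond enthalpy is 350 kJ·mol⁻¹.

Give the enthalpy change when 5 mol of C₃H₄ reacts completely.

ΔH = −1260 kJ

Bonds broken (reactants):
  C≡C: 1 × 830 = 830
  C-C: 1 × 354 = 354
  C-H: 4 × 403 = 1612
  H-H: 2 × 442 = 884
  Σ(broken) = 3680 kJ
Bonds formed (products):
  C-C: 2 × 354 = 708
  C-H: 8 × 403 = 3224
  Σ(formed) = 3932 kJ
ΔH = Σ(broken) − Σ(formed) = 3680 − 3932 = −252 kJ
For 5× the reaction as written: 5 × (−252) = −1260 kJ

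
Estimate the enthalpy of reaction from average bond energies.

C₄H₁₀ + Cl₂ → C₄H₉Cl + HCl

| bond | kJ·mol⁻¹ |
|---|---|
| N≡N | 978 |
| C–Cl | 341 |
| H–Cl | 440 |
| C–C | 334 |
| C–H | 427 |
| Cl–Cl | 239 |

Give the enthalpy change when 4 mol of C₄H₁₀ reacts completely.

ΔH = −460 kJ

Bonds broken (reactants):
  C–C: 3 × 334 = 1002
  C–H: 10 × 427 = 4270
  Cl–Cl: 1 × 239 = 239
  Σ(broken) = 5511 kJ
Bonds formed (products):
  C–C: 3 × 334 = 1002
  C–Cl: 1 × 341 = 341
  C–H: 9 × 427 = 3843
  H–Cl: 1 × 440 = 440
  Σ(formed) = 5626 kJ
ΔH = Σ(broken) − Σ(formed) = 5511 − 5626 = −115 kJ
For 4× the reaction as written: 4 × (−115) = −460 kJ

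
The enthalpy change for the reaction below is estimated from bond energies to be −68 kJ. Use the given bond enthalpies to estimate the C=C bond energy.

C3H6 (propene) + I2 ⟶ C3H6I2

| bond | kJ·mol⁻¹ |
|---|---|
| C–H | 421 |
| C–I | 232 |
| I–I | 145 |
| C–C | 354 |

D(C=C) ≈ 605 kJ/mol

Let D be the C=C bond energy.
Σ(broken) = 1×354 + 6×421 + 1×D + 1×145 = 3025 + D
Σ(formed) = 2×354 + 6×421 + 2×232 = 3698
ΔH = Σ(broken) − Σ(formed) = (3025 + D) − (3698) = −673 + D
Setting this equal to −68 kJ gives D = 605 kJ/mol.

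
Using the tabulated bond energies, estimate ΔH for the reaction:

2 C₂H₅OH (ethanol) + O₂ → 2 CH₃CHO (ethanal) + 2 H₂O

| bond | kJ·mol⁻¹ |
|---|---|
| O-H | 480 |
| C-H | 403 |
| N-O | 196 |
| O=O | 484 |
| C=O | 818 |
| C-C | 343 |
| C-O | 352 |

ΔH ≈ −602 kJ

Bonds broken (reactants):
  C-C: 2 × 343 = 686
  C-H: 10 × 403 = 4030
  C-O: 2 × 352 = 704
  O-H: 2 × 480 = 960
  O=O: 1 × 484 = 484
  Σ(broken) = 6864 kJ
Bonds formed (products):
  C-C: 2 × 343 = 686
  C-H: 8 × 403 = 3224
  C=O: 2 × 818 = 1636
  O-H: 4 × 480 = 1920
  Σ(formed) = 7466 kJ
ΔH = Σ(broken) − Σ(formed) = 6864 − 7466 = −602 kJ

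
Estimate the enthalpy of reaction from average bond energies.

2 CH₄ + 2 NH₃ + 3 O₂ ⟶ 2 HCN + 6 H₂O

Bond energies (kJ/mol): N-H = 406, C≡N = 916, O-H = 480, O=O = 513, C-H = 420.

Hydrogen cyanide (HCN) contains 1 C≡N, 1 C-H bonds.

ΔH ≈ −1097 kJ

Bonds broken (reactants):
  C-H: 8 × 420 = 3360
  N-H: 6 × 406 = 2436
  O=O: 3 × 513 = 1539
  Σ(broken) = 7335 kJ
Bonds formed (products):
  C≡N: 2 × 916 = 1832
  C-H: 2 × 420 = 840
  O-H: 12 × 480 = 5760
  Σ(formed) = 8432 kJ
ΔH = Σ(broken) − Σ(formed) = 7335 − 8432 = −1097 kJ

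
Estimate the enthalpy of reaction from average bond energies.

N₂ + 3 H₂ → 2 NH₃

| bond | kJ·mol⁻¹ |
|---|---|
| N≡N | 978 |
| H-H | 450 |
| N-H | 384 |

ΔH ≈ +24 kJ

Bonds broken (reactants):
  H-H: 3 × 450 = 1350
  N≡N: 1 × 978 = 978
  Σ(broken) = 2328 kJ
Bonds formed (products):
  N-H: 6 × 384 = 2304
  Σ(formed) = 2304 kJ
ΔH = Σ(broken) − Σ(formed) = 2328 − 2304 = +24 kJ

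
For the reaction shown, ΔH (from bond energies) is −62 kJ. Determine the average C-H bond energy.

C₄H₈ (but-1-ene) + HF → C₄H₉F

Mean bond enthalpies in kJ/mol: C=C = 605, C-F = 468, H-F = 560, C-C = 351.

Let D be the C-H bond energy.
Σ(broken) = 2×351 + 8×D + 1×605 + 1×560 = 1867 + 8D
Σ(formed) = 3×351 + 1×468 + 9×D = 1521 + 9D
ΔH = Σ(broken) − Σ(formed) = (1867 + 8D) − (1521 + 9D) = +346 − D
Setting this equal to −62 kJ gives D = 408 kJ/mol.

D(C-H) ≈ 408 kJ/mol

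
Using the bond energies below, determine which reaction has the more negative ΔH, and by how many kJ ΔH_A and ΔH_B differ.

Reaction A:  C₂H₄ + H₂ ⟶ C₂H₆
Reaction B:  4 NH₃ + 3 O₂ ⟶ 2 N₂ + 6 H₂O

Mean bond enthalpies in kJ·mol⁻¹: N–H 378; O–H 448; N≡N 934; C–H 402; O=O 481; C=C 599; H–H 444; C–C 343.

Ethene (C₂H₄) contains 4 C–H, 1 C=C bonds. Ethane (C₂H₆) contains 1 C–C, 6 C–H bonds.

Reaction A:
  Bonds broken (reactants):
    C–H: 4 × 402 = 1608
    C=C: 1 × 599 = 599
    H–H: 1 × 444 = 444
    Σ(broken) = 2651 kJ
  Bonds formed (products):
    C–C: 1 × 343 = 343
    C–H: 6 × 402 = 2412
    Σ(formed) = 2755 kJ
  ΔH_A = 2651 − 2755 = −104 kJ
Reaction B:
  Bonds broken (reactants):
    N–H: 12 × 378 = 4536
    O=O: 3 × 481 = 1443
    Σ(broken) = 5979 kJ
  Bonds formed (products):
    N≡N: 2 × 934 = 1868
    O–H: 12 × 448 = 5376
    Σ(formed) = 7244 kJ
  ΔH_B = 5979 − 7244 = −1265 kJ
ΔH_A − ΔH_B = +1161 kJ, so reaction B has the more negative ΔH; |ΔH_A − ΔH_B| = 1161 kJ.

Reaction B, by 1161 kJ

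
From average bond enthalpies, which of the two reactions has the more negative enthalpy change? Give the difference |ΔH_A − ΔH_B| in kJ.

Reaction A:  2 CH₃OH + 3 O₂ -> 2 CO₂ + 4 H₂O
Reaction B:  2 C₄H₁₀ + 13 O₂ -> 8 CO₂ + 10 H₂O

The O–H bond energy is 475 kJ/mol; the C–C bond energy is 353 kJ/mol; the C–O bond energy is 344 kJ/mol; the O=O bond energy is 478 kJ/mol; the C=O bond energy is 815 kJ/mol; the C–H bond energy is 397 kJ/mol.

Reaction A:
  Bonds broken (reactants):
    C–H: 6 × 397 = 2382
    C–O: 2 × 344 = 688
    O–H: 2 × 475 = 950
    O=O: 3 × 478 = 1434
    Σ(broken) = 5454 kJ
  Bonds formed (products):
    C=O: 4 × 815 = 3260
    O–H: 8 × 475 = 3800
    Σ(formed) = 7060 kJ
  ΔH_A = 5454 − 7060 = −1606 kJ
Reaction B:
  Bonds broken (reactants):
    C–C: 6 × 353 = 2118
    C–H: 20 × 397 = 7940
    O=O: 13 × 478 = 6214
    Σ(broken) = 16272 kJ
  Bonds formed (products):
    C=O: 16 × 815 = 13040
    O–H: 20 × 475 = 9500
    Σ(formed) = 22540 kJ
  ΔH_B = 16272 − 22540 = −6268 kJ
ΔH_A − ΔH_B = +4662 kJ, so reaction B has the more negative ΔH; |ΔH_A − ΔH_B| = 4662 kJ.

Reaction B, by 4662 kJ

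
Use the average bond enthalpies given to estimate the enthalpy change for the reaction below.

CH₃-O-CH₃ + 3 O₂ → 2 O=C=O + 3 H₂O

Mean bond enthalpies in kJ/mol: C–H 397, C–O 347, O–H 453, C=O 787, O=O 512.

ΔH ≈ −1254 kJ

Bonds broken (reactants):
  C–H: 6 × 397 = 2382
  C–O: 2 × 347 = 694
  O=O: 3 × 512 = 1536
  Σ(broken) = 4612 kJ
Bonds formed (products):
  C=O: 4 × 787 = 3148
  O–H: 6 × 453 = 2718
  Σ(formed) = 5866 kJ
ΔH = Σ(broken) − Σ(formed) = 4612 − 5866 = −1254 kJ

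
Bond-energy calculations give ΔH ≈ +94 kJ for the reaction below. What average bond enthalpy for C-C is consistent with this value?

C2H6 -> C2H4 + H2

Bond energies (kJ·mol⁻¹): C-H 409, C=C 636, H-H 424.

Let D be the C-C bond energy.
Σ(broken) = 1×D + 6×409 = 2454 + D
Σ(formed) = 4×409 + 1×636 + 1×424 = 2696
ΔH = Σ(broken) − Σ(formed) = (2454 + D) − (2696) = −242 + D
Setting this equal to +94 kJ gives D = 336 kJ/mol.

D(C-C) ≈ 336 kJ/mol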